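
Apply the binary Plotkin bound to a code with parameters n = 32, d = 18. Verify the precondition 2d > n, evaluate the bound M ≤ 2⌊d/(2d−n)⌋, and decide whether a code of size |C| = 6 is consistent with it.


Plotkin bound M ≤ 8; given |C| = 6 ≤ bound (satisfied).

Check applicability: 2d = 36, n = 32.
2d − n = 4 > 0, so Plotkin applies.
Compute d/(2d−n) = 18/4 ≈ 4.5000.
⌊d/(2d−n)⌋ = 4.
Plotkin bound: M ≤ 2·4 = 8.
Given |C| = 6, check: satisfied.
This |C| is below the Plotkin bound.


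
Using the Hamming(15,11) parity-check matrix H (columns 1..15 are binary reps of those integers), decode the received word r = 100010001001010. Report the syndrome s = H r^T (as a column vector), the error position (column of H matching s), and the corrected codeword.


s = (1, 1, 1, 1)^T, error position = 15, corrected codeword c = 100010001001011

Compute s = H r^T mod 2 one row at a time:
  s_1 = 0 + 1 + 0 + 0 + 1 + 0 + 1 + 0 = 3 ≡ 1 (mod 2).
  s_2 = 0 + 1 + 0 + 0 + 1 + 0 + 1 + 0 = 3 ≡ 1 (mod 2).
  s_3 = 0 + 0 + 0 + 0 + 0 + 0 + 1 + 0 = 1 ≡ 1 (mod 2).
  s_4 = 1 + 0 + 1 + 0 + 1 + 0 + 0 + 0 = 3 ≡ 1 (mod 2).
s = (1, 1, 1, 1)^T — this equals column 15 of H (binary 1111), so error is at position 15.
Correct: flip bit 15 of r = 100010001001010 to get c = 100010001001011.


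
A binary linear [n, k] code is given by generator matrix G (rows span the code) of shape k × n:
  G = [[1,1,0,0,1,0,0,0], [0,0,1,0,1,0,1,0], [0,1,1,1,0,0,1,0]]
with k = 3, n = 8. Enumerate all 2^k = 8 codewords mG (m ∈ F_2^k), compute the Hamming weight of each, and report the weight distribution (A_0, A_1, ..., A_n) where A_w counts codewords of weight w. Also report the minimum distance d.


Weight distribution: A_0 = 1, A_2 = 1, A_3 = 3, A_4 = 2, A_5 = 1. Minimum distance d = 2.

Enumerate all 2^3 = 8 messages m ∈ F_2^3.
For each, compute codeword c = mG in F_2^8, then tally its weight.
  m = 000 → c = 00000000, weight = 0.
  m = 100 → c = 11001000, weight = 3.
  m = 010 → c = 00101010, weight = 3.
  m = 110 → c = 11100010, weight = 4.
  m = 001 → c = 01110010, weight = 4.
  m = 101 → c = 10111010, weight = 5.
  m = 011 → c = 01011000, weight = 3.
  m = 111 → c = 10010000, weight = 2.
Tally weights:
  weight 0: 1 codewords.
  weight 2: 1 codewords.
  weight 3: 3 codewords.
  weight 4: 2 codewords.
  weight 5: 1 codewords.
Minimum distance d = smallest w > 0 with A_w > 0 = 2.
Sanity: Σ A_w = 8 = 2^3 = 8 ✓.


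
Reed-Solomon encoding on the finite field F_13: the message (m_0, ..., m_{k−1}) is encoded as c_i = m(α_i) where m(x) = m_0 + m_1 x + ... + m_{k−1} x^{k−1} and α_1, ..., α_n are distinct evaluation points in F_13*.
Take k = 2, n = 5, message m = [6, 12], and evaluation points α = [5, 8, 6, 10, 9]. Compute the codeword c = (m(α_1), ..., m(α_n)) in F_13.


c = [1, 11, 0, 9, 10]

Message polynomial: m(x) = 6 + 12·x (mod 13).
For each evaluation point α_i, compute m(α_i) mod 13:
  α_1 = 5: Horner steps 12 → 1, so m(5) = 1.
  α_2 = 8: Horner steps 12 → 11, so m(8) = 11.
  α_3 = 6: Horner steps 12 → 0, so m(6) = 0.
  α_4 = 10: Horner steps 12 → 9, so m(10) = 9.
  α_5 = 9: Horner steps 12 → 10, so m(9) = 10.
Codeword c = [1, 11, 0, 9, 10] ∈ F_13^5.


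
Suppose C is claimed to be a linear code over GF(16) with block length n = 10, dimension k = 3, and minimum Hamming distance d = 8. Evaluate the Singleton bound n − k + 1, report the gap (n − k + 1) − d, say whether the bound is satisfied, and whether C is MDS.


Singleton RHS = n − k + 1 = 8, slack = 0, bound satisfied, MDS.

Singleton bound: d ≤ n − k + 1.
Here n = 10, k = 3, so n − k + 1 = 8.
Given d = 8, check d ≤ 8: YES.
Slack = (n − k + 1) − d = 0.
The code is MDS (slack = 0).
Description: the claimed parameters are [10, 3, 8]_16; such a code would be MDS (meets Singleton bound).


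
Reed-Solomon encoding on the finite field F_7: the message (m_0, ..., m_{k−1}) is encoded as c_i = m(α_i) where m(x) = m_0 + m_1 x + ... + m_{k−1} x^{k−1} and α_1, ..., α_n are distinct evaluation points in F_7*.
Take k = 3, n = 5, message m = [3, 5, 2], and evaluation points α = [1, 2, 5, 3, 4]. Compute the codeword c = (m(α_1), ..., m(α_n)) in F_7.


c = [3, 0, 1, 1, 6]

Message polynomial: m(x) = 3 + 5·x + 2·x^2 (mod 7).
For each evaluation point α_i, compute m(α_i) mod 7:
  α_1 = 1: Horner steps 2 → 0 → 3, so m(1) = 3.
  α_2 = 2: Horner steps 2 → 2 → 0, so m(2) = 0.
  α_3 = 5: Horner steps 2 → 1 → 1, so m(5) = 1.
  α_4 = 3: Horner steps 2 → 4 → 1, so m(3) = 1.
  α_5 = 4: Horner steps 2 → 6 → 6, so m(4) = 6.
Codeword c = [3, 0, 1, 1, 6] ∈ F_7^5.


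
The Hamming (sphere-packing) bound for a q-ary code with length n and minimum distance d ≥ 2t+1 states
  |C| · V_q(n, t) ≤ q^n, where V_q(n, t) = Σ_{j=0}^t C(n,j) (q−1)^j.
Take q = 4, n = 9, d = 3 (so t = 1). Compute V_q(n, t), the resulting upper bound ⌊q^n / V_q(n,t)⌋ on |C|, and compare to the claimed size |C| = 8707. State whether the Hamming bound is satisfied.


V_q(n, t) = 28, q^n = 262144, Hamming bound = 9362, |C| = 8707 ≤ bound (satisfied).

Step 1: Compute V_q(n, t) = Σ_{j=0}^1 C(n, j) (q−1)^j.
  j = 0: C(9,0)·(3)^0 = 1·1 = 1.
  j = 1: C(9,1)·(3)^1 = 9·3 = 27.
  V_q(n, t) = 1 + 27 = 28.
Step 2: q^n = 4^9 = 262144.
Step 3: Hamming bound ⌊q^n / V_q(n,t)⌋ = ⌊262144/28⌋ = 9362.
Step 4: Compare |C| = 8707 to 9362: satisfied.
The claimed |C| lies below the Hamming bound.


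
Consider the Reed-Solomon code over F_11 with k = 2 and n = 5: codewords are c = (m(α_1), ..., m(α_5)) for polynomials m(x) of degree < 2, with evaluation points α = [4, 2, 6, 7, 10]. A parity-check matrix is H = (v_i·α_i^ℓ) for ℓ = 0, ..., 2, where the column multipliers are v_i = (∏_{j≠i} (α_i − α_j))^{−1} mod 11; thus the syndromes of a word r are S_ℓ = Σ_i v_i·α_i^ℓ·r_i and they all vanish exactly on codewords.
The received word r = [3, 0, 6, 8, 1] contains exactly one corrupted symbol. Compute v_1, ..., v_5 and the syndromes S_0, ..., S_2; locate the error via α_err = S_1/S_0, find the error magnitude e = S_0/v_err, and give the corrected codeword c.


S = (5, 2, 3), error at position 4, error magnitude e = 6, c = [3, 0, 6, 2, 1].

Step 1: column multipliers v_i = (∏_{j≠i}(α_i − α_j))^{−1} mod 11.
  i = 1 (α = 4): (4−2)(4−6)(4−7)(4−10) = 2·(−2)·(−3)·(−6) = −72 ≡ 5, so v_1 = 5^{−1} = 9 (mod 11).
  i = 2 (α = 2): (2−4)(2−6)(2−7)(2−10) = (−2)·(−4)·(−5)·(−8) = 320 ≡ 1, so v_2 = 1^{−1} = 1 (mod 11).
  i = 3 (α = 6): (6−4)(6−2)(6−7)(6−10) = 2·4·(−1)·(−4) = 32 ≡ 10, so v_3 = 10^{−1} = 10 (mod 11).
  i = 4 (α = 7): (7−4)(7−2)(7−6)(7−10) = 3·5·1·(−3) = −45 ≡ 10, so v_4 = 10^{−1} = 10 (mod 11).
  i = 5 (α = 10): (10−4)(10−2)(10−6)(10−7) = 6·8·4·3 = 576 ≡ 4, so v_5 = 4^{−1} = 3 (mod 11).
  v = [9, 1, 10, 10, 3].
Step 2: syndromes of r = [3, 0, 6, 8, 1] (all sums mod 11).
  S_0 = Σ v_i r_i = 9·3 + 1·0 + 10·6 + 10·8 + 3·1 = 170 ≡ 5.
  S_1 = Σ v_i α_i r_i = 9·4·3 + 1·2·0 + 10·6·6 + 10·7·8 + 3·10·1 = 1058 ≡ 2.
  α_i^2 mod 11 = [5, 4, 3, 5, 1].
  S_2 = Σ v_i α_i^2 r_i = 9·5·3 + 1·4·0 + 10·3·6 + 10·5·8 + 3·1·1 = 718 ≡ 3.
  S = (5, 2, 3) ≠ 0, so r is not a codeword (an error is present).
Step 3: locate the error. For a single error e at position i, S_ℓ = v_i·e·α_i^ℓ, so α_err = S_1/S_0.
  S_0^{−1} = 5^{−1} = 9 (mod 11), so α_err = 2·9 = 18 ≡ 7 = α_4. Error position i = 4.
  Consistency check: S_2/S_1 = 3·6 = 18 ≡ 7 = α_err ✓ (single-error assumption holds).
Step 4: error magnitude e = S_0/v_4 = S_0·∏_{j≠4}(α_4 − α_j) = 5·10 = 50 ≡ 6 (mod 11).
Step 5: correct position 4: c_4 = r_4 − e = 8 − 6 ≡ 2 (mod 11). Hence c = [3, 0, 6, 2, 1].
  Check: interpolating c through the α_i gives m(x) = 8 + 7·x (degree < 2) with m(α_i) = c_i for every i, so c is indeed a codeword.


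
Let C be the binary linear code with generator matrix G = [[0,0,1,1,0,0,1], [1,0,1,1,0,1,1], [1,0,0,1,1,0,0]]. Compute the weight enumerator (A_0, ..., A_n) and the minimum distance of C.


Weight distribution: A_0 = 1, A_2 = 1, A_3 = 3, A_4 = 2, A_5 = 1. Minimum distance d = 2.

Enumerate all 2^3 = 8 messages m ∈ F_2^3.
For each, compute codeword c = mG in F_2^7, then tally its weight.
  m = 000 → c = 0000000, weight = 0.
  m = 100 → c = 0011001, weight = 3.
  m = 010 → c = 1011011, weight = 5.
  m = 110 → c = 1000010, weight = 2.
  m = 001 → c = 1001100, weight = 3.
  m = 101 → c = 1010101, weight = 4.
  m = 011 → c = 0010111, weight = 4.
  m = 111 → c = 0001110, weight = 3.
Tally weights:
  weight 0: 1 codewords.
  weight 2: 1 codewords.
  weight 3: 3 codewords.
  weight 4: 2 codewords.
  weight 5: 1 codewords.
Minimum distance d = smallest w > 0 with A_w > 0 = 2.
Sanity: Σ A_w = 8 = 2^3 = 8 ✓.


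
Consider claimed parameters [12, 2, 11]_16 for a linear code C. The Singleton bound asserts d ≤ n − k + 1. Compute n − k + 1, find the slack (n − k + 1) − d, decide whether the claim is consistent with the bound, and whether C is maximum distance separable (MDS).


Singleton RHS = n − k + 1 = 11, slack = 0, bound satisfied, MDS.

Singleton bound: d ≤ n − k + 1.
Here n = 12, k = 2, so n − k + 1 = 11.
Given d = 11, check d ≤ 11: YES.
Slack = (n − k + 1) − d = 0.
The code is MDS (slack = 0).
Description: the claimed parameters are [12, 2, 11]_16; such a code would be MDS (meets Singleton bound).


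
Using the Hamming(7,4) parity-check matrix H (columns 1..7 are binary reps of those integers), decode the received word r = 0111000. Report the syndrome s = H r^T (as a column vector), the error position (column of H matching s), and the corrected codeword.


s = (1, 0, 1)^T, error position = 5, corrected codeword c = 0111100

Compute s = H r^T mod 2 one row at a time:
  s_1 = 1 + 0 + 0 + 0 = 1 ≡ 1 (mod 2).
  s_2 = 1 + 1 + 0 + 0 = 2 ≡ 0 (mod 2).
  s_3 = 0 + 1 + 0 + 0 = 1 ≡ 1 (mod 2).
s = (1, 0, 1)^T — this equals column 5 of H (binary 101), so error is at position 5.
Correct: flip bit 5 of r = 0111000 to get c = 0111100.


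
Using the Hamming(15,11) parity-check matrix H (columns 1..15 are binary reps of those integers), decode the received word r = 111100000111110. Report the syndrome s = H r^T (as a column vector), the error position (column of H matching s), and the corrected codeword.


s = (1, 0, 1, 0)^T, error position = 10, corrected codeword c = 111100000011110

Compute s = H r^T mod 2 one row at a time:
  s_1 = 0 + 0 + 1 + 1 + 1 + 1 + 1 + 0 = 5 ≡ 1 (mod 2).
  s_2 = 1 + 0 + 0 + 0 + 1 + 1 + 1 + 0 = 4 ≡ 0 (mod 2).
  s_3 = 1 + 1 + 0 + 0 + 1 + 1 + 1 + 0 = 5 ≡ 1 (mod 2).
  s_4 = 1 + 1 + 0 + 0 + 0 + 1 + 1 + 0 = 4 ≡ 0 (mod 2).
s = (1, 0, 1, 0)^T — this equals column 10 of H (binary 1010), so error is at position 10.
Correct: flip bit 10 of r = 111100000111110 to get c = 111100000011110.


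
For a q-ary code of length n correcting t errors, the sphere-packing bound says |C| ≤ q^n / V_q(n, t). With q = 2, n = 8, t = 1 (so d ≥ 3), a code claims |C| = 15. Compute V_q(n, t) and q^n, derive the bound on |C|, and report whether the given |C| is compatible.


V_q(n, t) = 9, q^n = 256, Hamming bound = 28, |C| = 15 ≤ bound (satisfied).

Step 1: Compute V_q(n, t) = Σ_{j=0}^1 C(n, j) (q−1)^j.
  j = 0: C(8,0)·(1)^0 = 1·1 = 1.
  j = 1: C(8,1)·(1)^1 = 8·1 = 8.
  V_q(n, t) = 1 + 8 = 9.
Step 2: q^n = 2^8 = 256.
Step 3: Hamming bound ⌊q^n / V_q(n,t)⌋ = ⌊256/9⌋ = 28.
Step 4: Compare |C| = 15 to 28: satisfied.
The claimed |C| lies below the Hamming bound.


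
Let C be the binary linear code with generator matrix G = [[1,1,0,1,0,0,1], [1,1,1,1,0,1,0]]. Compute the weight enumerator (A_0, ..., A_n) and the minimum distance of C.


Weight distribution: A_0 = 1, A_3 = 1, A_4 = 1, A_5 = 1. Minimum distance d = 3.

Enumerate all 2^2 = 4 messages m ∈ F_2^2.
For each, compute codeword c = mG in F_2^7, then tally its weight.
  m = 00 → c = 0000000, weight = 0.
  m = 10 → c = 1101001, weight = 4.
  m = 01 → c = 1111010, weight = 5.
  m = 11 → c = 0010011, weight = 3.
Tally weights:
  weight 0: 1 codewords.
  weight 3: 1 codewords.
  weight 4: 1 codewords.
  weight 5: 1 codewords.
Minimum distance d = smallest w > 0 with A_w > 0 = 3.
Sanity: Σ A_w = 4 = 2^2 = 4 ✓.


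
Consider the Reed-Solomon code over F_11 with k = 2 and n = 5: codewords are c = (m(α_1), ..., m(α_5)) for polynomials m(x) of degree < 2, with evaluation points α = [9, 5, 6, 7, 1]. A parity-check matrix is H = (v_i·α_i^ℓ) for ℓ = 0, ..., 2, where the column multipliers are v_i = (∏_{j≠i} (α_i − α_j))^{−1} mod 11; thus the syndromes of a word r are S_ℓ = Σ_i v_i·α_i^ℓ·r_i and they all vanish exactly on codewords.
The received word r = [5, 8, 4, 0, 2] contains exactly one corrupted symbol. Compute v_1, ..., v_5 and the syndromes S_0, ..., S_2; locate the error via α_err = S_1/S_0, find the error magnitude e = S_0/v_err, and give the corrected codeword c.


S = (7, 8, 6), error at position 1, error magnitude e = 2, c = [3, 8, 4, 0, 2].

Step 1: column multipliers v_i = (∏_{j≠i}(α_i − α_j))^{−1} mod 11.
  i = 1 (α = 9): (9−5)(9−6)(9−7)(9−1) = 4·3·2·8 = 192 ≡ 5, so v_1 = 5^{−1} = 9 (mod 11).
  i = 2 (α = 5): (5−9)(5−6)(5−7)(5−1) = (−4)·(−1)·(−2)·4 = −32 ≡ 1, so v_2 = 1^{−1} = 1 (mod 11).
  i = 3 (α = 6): (6−9)(6−5)(6−7)(6−1) = (−3)·1·(−1)·5 = 15 ≡ 4, so v_3 = 4^{−1} = 3 (mod 11).
  i = 4 (α = 7): (7−9)(7−5)(7−6)(7−1) = (−2)·2·1·6 = −24 ≡ 9, so v_4 = 9^{−1} = 5 (mod 11).
  i = 5 (α = 1): (1−9)(1−5)(1−6)(1−7) = (−8)·(−4)·(−5)·(−6) = 960 ≡ 3, so v_5 = 3^{−1} = 4 (mod 11).
  v = [9, 1, 3, 5, 4].
Step 2: syndromes of r = [5, 8, 4, 0, 2] (all sums mod 11).
  S_0 = Σ v_i r_i = 9·5 + 1·8 + 3·4 + 5·0 + 4·2 = 73 ≡ 7.
  S_1 = Σ v_i α_i r_i = 9·9·5 + 1·5·8 + 3·6·4 + 5·7·0 + 4·1·2 = 525 ≡ 8.
  α_i^2 mod 11 = [4, 3, 3, 5, 1].
  S_2 = Σ v_i α_i^2 r_i = 9·4·5 + 1·3·8 + 3·3·4 + 5·5·0 + 4·1·2 = 248 ≡ 6.
  S = (7, 8, 6) ≠ 0, so r is not a codeword (an error is present).
Step 3: locate the error. For a single error e at position i, S_ℓ = v_i·e·α_i^ℓ, so α_err = S_1/S_0.
  S_0^{−1} = 7^{−1} = 8 (mod 11), so α_err = 8·8 = 64 ≡ 9 = α_1. Error position i = 1.
  Consistency check: S_2/S_1 = 6·7 = 42 ≡ 9 = α_err ✓ (single-error assumption holds).
Step 4: error magnitude e = S_0/v_1 = S_0·∏_{j≠1}(α_1 − α_j) = 7·5 = 35 ≡ 2 (mod 11).
Step 5: correct position 1: c_1 = r_1 − e = 5 − 2 ≡ 3 (mod 11). Hence c = [3, 8, 4, 0, 2].
  Check: interpolating c through the α_i gives m(x) = 6 + 7·x (degree < 2) with m(α_i) = c_i for every i, so c is indeed a codeword.


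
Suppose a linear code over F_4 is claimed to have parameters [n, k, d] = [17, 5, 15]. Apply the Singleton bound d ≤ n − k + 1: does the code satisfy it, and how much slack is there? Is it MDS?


Singleton RHS = n − k + 1 = 13, slack = -2, bound violated (no such code; not MDS).

Singleton bound: d ≤ n − k + 1.
Here n = 17, k = 5, so n − k + 1 = 13.
Given d = 15, check d ≤ 13: NO.
Slack = (n − k + 1) − d = -2.
The slack is negative: d = 15 exceeds n − k + 1 = 13 by 2, so the Singleton bound is violated and no linear [17, 5, 15]_4 code can exist. In particular it is not MDS (MDS requires d = n − k + 1 exactly).
Description: the claimed parameters are [17, 5, 15]_4; such a code would be impossible (violates the Singleton bound).


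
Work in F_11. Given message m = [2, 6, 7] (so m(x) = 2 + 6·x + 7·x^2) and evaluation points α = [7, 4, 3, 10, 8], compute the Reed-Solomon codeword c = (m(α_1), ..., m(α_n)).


c = [2, 6, 6, 3, 3]

Message polynomial: m(x) = 2 + 6·x + 7·x^2 (mod 11).
For each evaluation point α_i, compute m(α_i) mod 11:
  α_1 = 7: Horner steps 7 → 0 → 2, so m(7) = 2.
  α_2 = 4: Horner steps 7 → 1 → 6, so m(4) = 6.
  α_3 = 3: Horner steps 7 → 5 → 6, so m(3) = 6.
  α_4 = 10: Horner steps 7 → 10 → 3, so m(10) = 3.
  α_5 = 8: Horner steps 7 → 7 → 3, so m(8) = 3.
Codeword c = [2, 6, 6, 3, 3] ∈ F_11^5.


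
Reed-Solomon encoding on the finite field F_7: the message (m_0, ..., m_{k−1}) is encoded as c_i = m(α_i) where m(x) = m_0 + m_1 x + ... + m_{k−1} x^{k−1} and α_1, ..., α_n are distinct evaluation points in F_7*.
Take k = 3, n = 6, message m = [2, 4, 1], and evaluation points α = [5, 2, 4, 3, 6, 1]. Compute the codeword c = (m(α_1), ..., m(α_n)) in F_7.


c = [5, 0, 6, 2, 6, 0]

Message polynomial: m(x) = 2 + 4·x + 1·x^2 (mod 7).
For each evaluation point α_i, compute m(α_i) mod 7:
  α_1 = 5: Horner steps 1 → 2 → 5, so m(5) = 5.
  α_2 = 2: Horner steps 1 → 6 → 0, so m(2) = 0.
  α_3 = 4: Horner steps 1 → 1 → 6, so m(4) = 6.
  α_4 = 3: Horner steps 1 → 0 → 2, so m(3) = 2.
  α_5 = 6: Horner steps 1 → 3 → 6, so m(6) = 6.
  α_6 = 1: Horner steps 1 → 5 → 0, so m(1) = 0.
Codeword c = [5, 0, 6, 2, 6, 0] ∈ F_7^6.


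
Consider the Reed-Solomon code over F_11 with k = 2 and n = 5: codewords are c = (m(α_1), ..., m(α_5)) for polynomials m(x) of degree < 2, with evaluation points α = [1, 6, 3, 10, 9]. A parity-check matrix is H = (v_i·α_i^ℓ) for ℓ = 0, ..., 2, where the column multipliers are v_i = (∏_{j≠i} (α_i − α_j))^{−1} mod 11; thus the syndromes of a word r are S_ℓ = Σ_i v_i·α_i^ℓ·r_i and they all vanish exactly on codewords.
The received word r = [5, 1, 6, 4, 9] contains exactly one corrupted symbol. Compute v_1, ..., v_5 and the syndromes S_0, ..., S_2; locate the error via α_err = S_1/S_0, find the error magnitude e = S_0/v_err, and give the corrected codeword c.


S = (8, 4, 2), error at position 2, error magnitude e = 10, c = [5, 2, 6, 4, 9].

Step 1: column multipliers v_i = (∏_{j≠i}(α_i − α_j))^{−1} mod 11.
  i = 1 (α = 1): (1−6)(1−3)(1−10)(1−9) = (−5)·(−2)·(−9)·(−8) = 720 ≡ 5, so v_1 = 5^{−1} = 9 (mod 11).
  i = 2 (α = 6): (6−1)(6−3)(6−10)(6−9) = 5·3·(−4)·(−3) = 180 ≡ 4, so v_2 = 4^{−1} = 3 (mod 11).
  i = 3 (α = 3): (3−1)(3−6)(3−10)(3−9) = 2·(−3)·(−7)·(−6) = −252 ≡ 1, so v_3 = 1^{−1} = 1 (mod 11).
  i = 4 (α = 10): (10−1)(10−6)(10−3)(10−9) = 9·4·7·1 = 252 ≡ 10, so v_4 = 10^{−1} = 10 (mod 11).
  i = 5 (α = 9): (9−1)(9−6)(9−3)(9−10) = 8·3·6·(−1) = −144 ≡ 10, so v_5 = 10^{−1} = 10 (mod 11).
  v = [9, 3, 1, 10, 10].
Step 2: syndromes of r = [5, 1, 6, 4, 9] (all sums mod 11).
  S_0 = Σ v_i r_i = 9·5 + 3·1 + 1·6 + 10·4 + 10·9 = 184 ≡ 8.
  S_1 = Σ v_i α_i r_i = 9·1·5 + 3·6·1 + 1·3·6 + 10·10·4 + 10·9·9 = 1291 ≡ 4.
  α_i^2 mod 11 = [1, 3, 9, 1, 4].
  S_2 = Σ v_i α_i^2 r_i = 9·1·5 + 3·3·1 + 1·9·6 + 10·1·4 + 10·4·9 = 508 ≡ 2.
  S = (8, 4, 2) ≠ 0, so r is not a codeword (an error is present).
Step 3: locate the error. For a single error e at position i, S_ℓ = v_i·e·α_i^ℓ, so α_err = S_1/S_0.
  S_0^{−1} = 8^{−1} = 7 (mod 11), so α_err = 4·7 = 28 ≡ 6 = α_2. Error position i = 2.
  Consistency check: S_2/S_1 = 2·3 = 6 ≡ 6 = α_err ✓ (single-error assumption holds).
Step 4: error magnitude e = S_0/v_2 = S_0·∏_{j≠2}(α_2 − α_j) = 8·4 = 32 ≡ 10 (mod 11).
Step 5: correct position 2: c_2 = r_2 − e = 1 − 10 ≡ 2 (mod 11). Hence c = [5, 2, 6, 4, 9].
  Check: interpolating c through the α_i gives m(x) = 10 + 6·x (degree < 2) with m(α_i) = c_i for every i, so c is indeed a codeword.


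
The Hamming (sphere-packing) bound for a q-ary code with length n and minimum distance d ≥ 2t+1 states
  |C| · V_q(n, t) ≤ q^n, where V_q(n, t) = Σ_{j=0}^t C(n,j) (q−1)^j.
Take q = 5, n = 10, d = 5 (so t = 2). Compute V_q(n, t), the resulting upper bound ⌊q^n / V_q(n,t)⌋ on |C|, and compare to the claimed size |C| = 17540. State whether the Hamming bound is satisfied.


V_q(n, t) = 761, q^n = 9765625, Hamming bound = 12832, |C| = 17540 > bound (violated).

Step 1: Compute V_q(n, t) = Σ_{j=0}^2 C(n, j) (q−1)^j.
  j = 0: C(10,0)·(4)^0 = 1·1 = 1.
  j = 1: C(10,1)·(4)^1 = 10·4 = 40.
  j = 2: C(10,2)·(4)^2 = 45·16 = 720.
  V_q(n, t) = 1 + 40 + 720 = 761.
Step 2: q^n = 5^10 = 9765625.
Step 3: Hamming bound ⌊q^n / V_q(n,t)⌋ = ⌊9765625/761⌋ = 12832.
Step 4: Compare |C| = 17540 to 12832: violated.
The claimed |C| lies above the Hamming bound, so no 5-ary code of length 10 with d ≥ 5 can have 17540 codewords.


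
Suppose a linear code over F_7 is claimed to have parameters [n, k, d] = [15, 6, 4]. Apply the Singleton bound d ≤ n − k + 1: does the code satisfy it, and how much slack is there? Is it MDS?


Singleton RHS = n − k + 1 = 10, slack = 6, bound satisfied, not MDS.

Singleton bound: d ≤ n − k + 1.
Here n = 15, k = 6, so n − k + 1 = 10.
Given d = 4, check d ≤ 10: YES.
Slack = (n − k + 1) − d = 6.
The code is NOT MDS (slack = 6 > 0).
Description: the claimed parameters are [15, 6, 4]_7; such a code would be non-MDS.


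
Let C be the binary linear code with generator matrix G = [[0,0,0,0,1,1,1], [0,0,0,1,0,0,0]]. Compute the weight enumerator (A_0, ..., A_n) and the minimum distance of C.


Weight distribution: A_0 = 1, A_1 = 1, A_3 = 1, A_4 = 1. Minimum distance d = 1.

Enumerate all 2^2 = 4 messages m ∈ F_2^2.
For each, compute codeword c = mG in F_2^7, then tally its weight.
  m = 00 → c = 0000000, weight = 0.
  m = 10 → c = 0000111, weight = 3.
  m = 01 → c = 0001000, weight = 1.
  m = 11 → c = 0001111, weight = 4.
Tally weights:
  weight 0: 1 codewords.
  weight 1: 1 codewords.
  weight 3: 1 codewords.
  weight 4: 1 codewords.
Minimum distance d = smallest w > 0 with A_w > 0 = 1.
Sanity: Σ A_w = 4 = 2^2 = 4 ✓.


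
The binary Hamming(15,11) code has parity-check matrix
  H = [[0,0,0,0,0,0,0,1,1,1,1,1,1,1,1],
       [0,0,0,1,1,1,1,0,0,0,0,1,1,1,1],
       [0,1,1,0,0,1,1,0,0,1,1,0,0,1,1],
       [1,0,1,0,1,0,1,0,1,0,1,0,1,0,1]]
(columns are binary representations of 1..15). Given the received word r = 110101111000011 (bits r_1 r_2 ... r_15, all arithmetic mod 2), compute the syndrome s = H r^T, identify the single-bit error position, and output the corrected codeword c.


s = (0, 1, 1, 0)^T, error position = 6, corrected codeword c = 110100111000011

Compute s = H r^T mod 2 one row at a time:
  s_1 = 1 + 1 + 0 + 0 + 0 + 0 + 1 + 1 = 4 ≡ 0 (mod 2).
  s_2 = 1 + 0 + 1 + 1 + 0 + 0 + 1 + 1 = 5 ≡ 1 (mod 2).
  s_3 = 1 + 0 + 1 + 1 + 0 + 0 + 1 + 1 = 5 ≡ 1 (mod 2).
  s_4 = 1 + 0 + 0 + 1 + 1 + 0 + 0 + 1 = 4 ≡ 0 (mod 2).
s = (0, 1, 1, 0)^T — this equals column 6 of H (binary 0110), so error is at position 6.
Correct: flip bit 6 of r = 110101111000011 to get c = 110100111000011.


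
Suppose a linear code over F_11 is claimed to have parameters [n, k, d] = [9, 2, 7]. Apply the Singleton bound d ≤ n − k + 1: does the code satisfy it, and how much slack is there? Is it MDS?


Singleton RHS = n − k + 1 = 8, slack = 1, bound satisfied, not MDS.

Singleton bound: d ≤ n − k + 1.
Here n = 9, k = 2, so n − k + 1 = 8.
Given d = 7, check d ≤ 8: YES.
Slack = (n − k + 1) − d = 1.
The code is NOT MDS (slack = 1 > 0).
Description: the claimed parameters are [9, 2, 7]_11; such a code would be non-MDS.


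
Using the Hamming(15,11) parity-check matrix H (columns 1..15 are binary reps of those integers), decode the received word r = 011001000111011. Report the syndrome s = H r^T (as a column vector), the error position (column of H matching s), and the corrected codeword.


s = (1, 0, 1, 1)^T, error position = 11, corrected codeword c = 011001000101011

Compute s = H r^T mod 2 one row at a time:
  s_1 = 0 + 0 + 1 + 1 + 1 + 0 + 1 + 1 = 5 ≡ 1 (mod 2).
  s_2 = 0 + 0 + 1 + 0 + 1 + 0 + 1 + 1 = 4 ≡ 0 (mod 2).
  s_3 = 1 + 1 + 1 + 0 + 1 + 1 + 1 + 1 = 7 ≡ 1 (mod 2).
  s_4 = 0 + 1 + 0 + 0 + 0 + 1 + 0 + 1 = 3 ≡ 1 (mod 2).
s = (1, 0, 1, 1)^T — this equals column 11 of H (binary 1011), so error is at position 11.
Correct: flip bit 11 of r = 011001000111011 to get c = 011001000101011.


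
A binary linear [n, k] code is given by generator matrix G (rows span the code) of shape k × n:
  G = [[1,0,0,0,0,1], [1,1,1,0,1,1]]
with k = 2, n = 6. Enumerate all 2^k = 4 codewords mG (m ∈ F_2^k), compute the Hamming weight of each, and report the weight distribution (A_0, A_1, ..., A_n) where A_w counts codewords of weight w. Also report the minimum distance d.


Weight distribution: A_0 = 1, A_2 = 1, A_3 = 1, A_5 = 1. Minimum distance d = 2.

Enumerate all 2^2 = 4 messages m ∈ F_2^2.
For each, compute codeword c = mG in F_2^6, then tally its weight.
  m = 00 → c = 000000, weight = 0.
  m = 10 → c = 100001, weight = 2.
  m = 01 → c = 111011, weight = 5.
  m = 11 → c = 011010, weight = 3.
Tally weights:
  weight 0: 1 codewords.
  weight 2: 1 codewords.
  weight 3: 1 codewords.
  weight 5: 1 codewords.
Minimum distance d = smallest w > 0 with A_w > 0 = 2.
Sanity: Σ A_w = 4 = 2^2 = 4 ✓.


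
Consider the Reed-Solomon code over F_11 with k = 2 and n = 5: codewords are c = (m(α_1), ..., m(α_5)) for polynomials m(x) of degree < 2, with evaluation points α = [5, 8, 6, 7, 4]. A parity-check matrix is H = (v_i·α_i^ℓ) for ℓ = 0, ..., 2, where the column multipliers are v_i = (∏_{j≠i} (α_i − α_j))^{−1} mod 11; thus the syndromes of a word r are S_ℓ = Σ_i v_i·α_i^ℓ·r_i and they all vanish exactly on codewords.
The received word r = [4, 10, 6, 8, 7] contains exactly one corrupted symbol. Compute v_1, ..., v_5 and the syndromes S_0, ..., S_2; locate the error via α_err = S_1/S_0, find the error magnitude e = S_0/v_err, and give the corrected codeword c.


S = (8, 10, 7), error at position 5, error magnitude e = 5, c = [4, 10, 6, 8, 2].

Step 1: column multipliers v_i = (∏_{j≠i}(α_i − α_j))^{−1} mod 11.
  i = 1 (α = 5): (5−8)(5−6)(5−7)(5−4) = (−3)·(−1)·(−2)·1 = −6 ≡ 5, so v_1 = 5^{−1} = 9 (mod 11).
  i = 2 (α = 8): (8−5)(8−6)(8−7)(8−4) = 3·2·1·4 = 24 ≡ 2, so v_2 = 2^{−1} = 6 (mod 11).
  i = 3 (α = 6): (6−5)(6−8)(6−7)(6−4) = 1·(−2)·(−1)·2 = 4 ≡ 4, so v_3 = 4^{−1} = 3 (mod 11).
  i = 4 (α = 7): (7−5)(7−8)(7−6)(7−4) = 2·(−1)·1·3 = −6 ≡ 5, so v_4 = 5^{−1} = 9 (mod 11).
  i = 5 (α = 4): (4−5)(4−8)(4−6)(4−7) = (−1)·(−4)·(−2)·(−3) = 24 ≡ 2, so v_5 = 2^{−1} = 6 (mod 11).
  v = [9, 6, 3, 9, 6].
Step 2: syndromes of r = [4, 10, 6, 8, 7] (all sums mod 11).
  S_0 = Σ v_i r_i = 9·4 + 6·10 + 3·6 + 9·8 + 6·7 = 228 ≡ 8.
  S_1 = Σ v_i α_i r_i = 9·5·4 + 6·8·10 + 3·6·6 + 9·7·8 + 6·4·7 = 1440 ≡ 10.
  α_i^2 mod 11 = [3, 9, 3, 5, 5].
  S_2 = Σ v_i α_i^2 r_i = 9·3·4 + 6·9·10 + 3·3·6 + 9·5·8 + 6·5·7 = 1272 ≡ 7.
  S = (8, 10, 7) ≠ 0, so r is not a codeword (an error is present).
Step 3: locate the error. For a single error e at position i, S_ℓ = v_i·e·α_i^ℓ, so α_err = S_1/S_0.
  S_0^{−1} = 8^{−1} = 7 (mod 11), so α_err = 10·7 = 70 ≡ 4 = α_5. Error position i = 5.
  Consistency check: S_2/S_1 = 7·10 = 70 ≡ 4 = α_err ✓ (single-error assumption holds).
Step 4: error magnitude e = S_0/v_5 = S_0·∏_{j≠5}(α_5 − α_j) = 8·2 = 16 ≡ 5 (mod 11).
Step 5: correct position 5: c_5 = r_5 − e = 7 − 5 ≡ 2 (mod 11). Hence c = [4, 10, 6, 8, 2].
  Check: interpolating c through the α_i gives m(x) = 5 + 2·x (degree < 2) with m(α_i) = c_i for every i, so c is indeed a codeword.


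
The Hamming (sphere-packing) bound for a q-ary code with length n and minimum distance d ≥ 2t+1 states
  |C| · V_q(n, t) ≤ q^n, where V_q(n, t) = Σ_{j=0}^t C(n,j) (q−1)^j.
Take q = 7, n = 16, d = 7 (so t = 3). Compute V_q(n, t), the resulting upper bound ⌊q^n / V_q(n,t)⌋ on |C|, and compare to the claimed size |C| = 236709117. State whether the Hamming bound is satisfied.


V_q(n, t) = 125377, q^n = 33232930569601, Hamming bound = 265064011, |C| = 236709117 ≤ bound (satisfied).

Step 1: Compute V_q(n, t) = Σ_{j=0}^3 C(n, j) (q−1)^j.
  j = 0: C(16,0)·(6)^0 = 1·1 = 1.
  j = 1: C(16,1)·(6)^1 = 16·6 = 96.
  j = 2: C(16,2)·(6)^2 = 120·36 = 4320.
  j = 3: C(16,3)·(6)^3 = 560·216 = 120960.
  V_q(n, t) = 1 + 96 + 4320 + 120960 = 125377.
Step 2: q^n = 7^16 = 33232930569601.
Step 3: Hamming bound ⌊q^n / V_q(n,t)⌋ = ⌊33232930569601/125377⌋ = 265064011.
Step 4: Compare |C| = 236709117 to 265064011: satisfied.
The claimed |C| lies below the Hamming bound.


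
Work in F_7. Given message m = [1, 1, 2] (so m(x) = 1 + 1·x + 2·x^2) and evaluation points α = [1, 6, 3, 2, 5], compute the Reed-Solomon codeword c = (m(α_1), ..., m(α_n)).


c = [4, 2, 1, 4, 0]

Message polynomial: m(x) = 1 + 1·x + 2·x^2 (mod 7).
For each evaluation point α_i, compute m(α_i) mod 7:
  α_1 = 1: Horner steps 2 → 3 → 4, so m(1) = 4.
  α_2 = 6: Horner steps 2 → 6 → 2, so m(6) = 2.
  α_3 = 3: Horner steps 2 → 0 → 1, so m(3) = 1.
  α_4 = 2: Horner steps 2 → 5 → 4, so m(2) = 4.
  α_5 = 5: Horner steps 2 → 4 → 0, so m(5) = 0.
Codeword c = [4, 2, 1, 4, 0] ∈ F_7^5.


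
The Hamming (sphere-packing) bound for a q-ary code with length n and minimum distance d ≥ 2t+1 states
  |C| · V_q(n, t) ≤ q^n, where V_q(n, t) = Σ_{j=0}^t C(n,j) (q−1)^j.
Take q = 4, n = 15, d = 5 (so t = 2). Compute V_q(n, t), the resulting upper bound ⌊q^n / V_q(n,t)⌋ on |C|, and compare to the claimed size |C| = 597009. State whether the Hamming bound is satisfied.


V_q(n, t) = 991, q^n = 1073741824, Hamming bound = 1083493, |C| = 597009 ≤ bound (satisfied).

Step 1: Compute V_q(n, t) = Σ_{j=0}^2 C(n, j) (q−1)^j.
  j = 0: C(15,0)·(3)^0 = 1·1 = 1.
  j = 1: C(15,1)·(3)^1 = 15·3 = 45.
  j = 2: C(15,2)·(3)^2 = 105·9 = 945.
  V_q(n, t) = 1 + 45 + 945 = 991.
Step 2: q^n = 4^15 = 1073741824.
Step 3: Hamming bound ⌊q^n / V_q(n,t)⌋ = ⌊1073741824/991⌋ = 1083493.
Step 4: Compare |C| = 597009 to 1083493: satisfied.
The claimed |C| lies below the Hamming bound.


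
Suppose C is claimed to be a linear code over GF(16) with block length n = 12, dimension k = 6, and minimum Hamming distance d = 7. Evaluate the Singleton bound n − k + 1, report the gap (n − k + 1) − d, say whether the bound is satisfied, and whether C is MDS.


Singleton RHS = n − k + 1 = 7, slack = 0, bound satisfied, MDS.

Singleton bound: d ≤ n − k + 1.
Here n = 12, k = 6, so n − k + 1 = 7.
Given d = 7, check d ≤ 7: YES.
Slack = (n − k + 1) − d = 0.
The code is MDS (slack = 0).
Description: the claimed parameters are [12, 6, 7]_16; such a code would be MDS (meets Singleton bound).


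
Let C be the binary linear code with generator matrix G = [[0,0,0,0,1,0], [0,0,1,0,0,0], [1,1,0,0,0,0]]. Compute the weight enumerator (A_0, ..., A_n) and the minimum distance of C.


Weight distribution: A_0 = 1, A_1 = 2, A_2 = 2, A_3 = 2, A_4 = 1. Minimum distance d = 1.

Enumerate all 2^3 = 8 messages m ∈ F_2^3.
For each, compute codeword c = mG in F_2^6, then tally its weight.
  m = 000 → c = 000000, weight = 0.
  m = 100 → c = 000010, weight = 1.
  m = 010 → c = 001000, weight = 1.
  m = 110 → c = 001010, weight = 2.
  m = 001 → c = 110000, weight = 2.
  m = 101 → c = 110010, weight = 3.
  m = 011 → c = 111000, weight = 3.
  m = 111 → c = 111010, weight = 4.
Tally weights:
  weight 0: 1 codewords.
  weight 1: 2 codewords.
  weight 2: 2 codewords.
  weight 3: 2 codewords.
  weight 4: 1 codewords.
Minimum distance d = smallest w > 0 with A_w > 0 = 1.
Sanity: Σ A_w = 8 = 2^3 = 8 ✓.


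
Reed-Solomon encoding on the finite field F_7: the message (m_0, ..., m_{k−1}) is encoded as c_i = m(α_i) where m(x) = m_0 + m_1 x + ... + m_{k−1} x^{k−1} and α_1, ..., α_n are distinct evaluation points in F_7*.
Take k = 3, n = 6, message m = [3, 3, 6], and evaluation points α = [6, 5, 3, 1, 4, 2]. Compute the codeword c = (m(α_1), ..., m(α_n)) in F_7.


c = [6, 0, 3, 5, 6, 5]

Message polynomial: m(x) = 3 + 3·x + 6·x^2 (mod 7).
For each evaluation point α_i, compute m(α_i) mod 7:
  α_1 = 6: Horner steps 6 → 4 → 6, so m(6) = 6.
  α_2 = 5: Horner steps 6 → 5 → 0, so m(5) = 0.
  α_3 = 3: Horner steps 6 → 0 → 3, so m(3) = 3.
  α_4 = 1: Horner steps 6 → 2 → 5, so m(1) = 5.
  α_5 = 4: Horner steps 6 → 6 → 6, so m(4) = 6.
  α_6 = 2: Horner steps 6 → 1 → 5, so m(2) = 5.
Codeword c = [6, 0, 3, 5, 6, 5] ∈ F_7^6.


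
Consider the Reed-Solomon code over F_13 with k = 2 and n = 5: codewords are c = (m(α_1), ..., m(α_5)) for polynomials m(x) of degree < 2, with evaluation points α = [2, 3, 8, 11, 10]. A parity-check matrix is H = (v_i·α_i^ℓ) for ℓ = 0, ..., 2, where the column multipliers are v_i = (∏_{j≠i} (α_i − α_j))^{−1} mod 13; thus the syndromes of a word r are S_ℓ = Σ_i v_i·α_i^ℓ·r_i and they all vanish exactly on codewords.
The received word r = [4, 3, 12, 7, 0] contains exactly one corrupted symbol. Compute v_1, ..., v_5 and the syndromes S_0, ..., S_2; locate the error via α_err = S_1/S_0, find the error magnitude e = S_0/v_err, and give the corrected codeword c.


S = (7, 1, 2), error at position 1, error magnitude e = 8, c = [9, 3, 12, 7, 0].

Step 1: column multipliers v_i = (∏_{j≠i}(α_i − α_j))^{−1} mod 13.
  i = 1 (α = 2): (2−3)(2−8)(2−11)(2−10) = (−1)·(−6)·(−9)·(−8) = 432 ≡ 3, so v_1 = 3^{−1} = 9 (mod 13).
  i = 2 (α = 3): (3−2)(3−8)(3−11)(3−10) = 1·(−5)·(−8)·(−7) = −280 ≡ 6, so v_2 = 6^{−1} = 11 (mod 13).
  i = 3 (α = 8): (8−2)(8−3)(8−11)(8−10) = 6·5·(−3)·(−2) = 180 ≡ 11, so v_3 = 11^{−1} = 6 (mod 13).
  i = 4 (α = 11): (11−2)(11−3)(11−8)(11−10) = 9·8·3·1 = 216 ≡ 8, so v_4 = 8^{−1} = 5 (mod 13).
  i = 5 (α = 10): (10−2)(10−3)(10−8)(10−11) = 8·7·2·(−1) = −112 ≡ 5, so v_5 = 5^{−1} = 8 (mod 13).
  v = [9, 11, 6, 5, 8].
Step 2: syndromes of r = [4, 3, 12, 7, 0] (all sums mod 13).
  S_0 = Σ v_i r_i = 9·4 + 11·3 + 6·12 + 5·7 + 8·0 = 176 ≡ 7.
  S_1 = Σ v_i α_i r_i = 9·2·4 + 11·3·3 + 6·8·12 + 5·11·7 + 8·10·0 = 1132 ≡ 1.
  α_i^2 mod 13 = [4, 9, 12, 4, 9].
  S_2 = Σ v_i α_i^2 r_i = 9·4·4 + 11·9·3 + 6·12·12 + 5·4·7 + 8·9·0 = 1445 ≡ 2.
  S = (7, 1, 2) ≠ 0, so r is not a codeword (an error is present).
Step 3: locate the error. For a single error e at position i, S_ℓ = v_i·e·α_i^ℓ, so α_err = S_1/S_0.
  S_0^{−1} = 7^{−1} = 2 (mod 13), so α_err = 1·2 = 2 ≡ 2 = α_1. Error position i = 1.
  Consistency check: S_2/S_1 = 2·1 = 2 ≡ 2 = α_err ✓ (single-error assumption holds).
Step 4: error magnitude e = S_0/v_1 = S_0·∏_{j≠1}(α_1 − α_j) = 7·3 = 21 ≡ 8 (mod 13).
Step 5: correct position 1: c_1 = r_1 − e = 4 − 8 ≡ 9 (mod 13). Hence c = [9, 3, 12, 7, 0].
  Check: interpolating c through the α_i gives m(x) = 8 + 7·x (degree < 2) with m(α_i) = c_i for every i, so c is indeed a codeword.


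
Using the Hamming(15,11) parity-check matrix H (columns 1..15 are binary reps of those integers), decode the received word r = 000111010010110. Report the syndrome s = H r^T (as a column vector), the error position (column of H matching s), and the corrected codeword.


s = (0, 1, 1, 1)^T, error position = 7, corrected codeword c = 000111110010110

Compute s = H r^T mod 2 one row at a time:
  s_1 = 1 + 0 + 0 + 1 + 0 + 1 + 1 + 0 = 4 ≡ 0 (mod 2).
  s_2 = 1 + 1 + 1 + 0 + 0 + 1 + 1 + 0 = 5 ≡ 1 (mod 2).
  s_3 = 0 + 0 + 1 + 0 + 0 + 1 + 1 + 0 = 3 ≡ 1 (mod 2).
  s_4 = 0 + 0 + 1 + 0 + 0 + 1 + 1 + 0 = 3 ≡ 1 (mod 2).
s = (0, 1, 1, 1)^T — this equals column 7 of H (binary 0111), so error is at position 7.
Correct: flip bit 7 of r = 000111010010110 to get c = 000111110010110.


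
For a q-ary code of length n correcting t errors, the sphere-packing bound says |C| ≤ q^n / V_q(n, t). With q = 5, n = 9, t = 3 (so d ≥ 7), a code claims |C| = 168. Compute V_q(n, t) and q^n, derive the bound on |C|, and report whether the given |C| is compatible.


V_q(n, t) = 5989, q^n = 1953125, Hamming bound = 326, |C| = 168 ≤ bound (satisfied).

Step 1: Compute V_q(n, t) = Σ_{j=0}^3 C(n, j) (q−1)^j.
  j = 0: C(9,0)·(4)^0 = 1·1 = 1.
  j = 1: C(9,1)·(4)^1 = 9·4 = 36.
  j = 2: C(9,2)·(4)^2 = 36·16 = 576.
  j = 3: C(9,3)·(4)^3 = 84·64 = 5376.
  V_q(n, t) = 1 + 36 + 576 + 5376 = 5989.
Step 2: q^n = 5^9 = 1953125.
Step 3: Hamming bound ⌊q^n / V_q(n,t)⌋ = ⌊1953125/5989⌋ = 326.
Step 4: Compare |C| = 168 to 326: satisfied.
The claimed |C| lies below the Hamming bound.


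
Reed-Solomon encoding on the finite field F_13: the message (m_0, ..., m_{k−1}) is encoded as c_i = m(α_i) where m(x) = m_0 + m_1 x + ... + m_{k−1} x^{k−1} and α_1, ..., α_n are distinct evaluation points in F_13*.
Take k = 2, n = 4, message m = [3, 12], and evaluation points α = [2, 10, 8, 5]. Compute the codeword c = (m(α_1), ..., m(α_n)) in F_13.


c = [1, 6, 8, 11]

Message polynomial: m(x) = 3 + 12·x (mod 13).
For each evaluation point α_i, compute m(α_i) mod 13:
  α_1 = 2: Horner steps 12 → 1, so m(2) = 1.
  α_2 = 10: Horner steps 12 → 6, so m(10) = 6.
  α_3 = 8: Horner steps 12 → 8, so m(8) = 8.
  α_4 = 5: Horner steps 12 → 11, so m(5) = 11.
Codeword c = [1, 6, 8, 11] ∈ F_13^4.


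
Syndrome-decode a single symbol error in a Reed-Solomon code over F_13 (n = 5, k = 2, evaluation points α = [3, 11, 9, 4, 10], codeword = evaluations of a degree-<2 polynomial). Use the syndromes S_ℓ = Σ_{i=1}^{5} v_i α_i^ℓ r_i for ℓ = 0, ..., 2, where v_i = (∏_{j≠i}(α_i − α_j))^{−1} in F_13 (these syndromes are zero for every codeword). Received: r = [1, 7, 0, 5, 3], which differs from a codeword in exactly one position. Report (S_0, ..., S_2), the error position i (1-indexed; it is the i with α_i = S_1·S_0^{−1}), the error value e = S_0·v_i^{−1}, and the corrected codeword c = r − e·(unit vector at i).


S = (5, 6, 2), error at position 3, error magnitude e = 1, c = [1, 7, 12, 5, 3].

Step 1: column multipliers v_i = (∏_{j≠i}(α_i − α_j))^{−1} mod 13.
  i = 1 (α = 3): (3−11)(3−9)(3−4)(3−10) = (−8)·(−6)·(−1)·(−7) = 336 ≡ 11, so v_1 = 11^{−1} = 6 (mod 13).
  i = 2 (α = 11): (11−3)(11−9)(11−4)(11−10) = 8·2·7·1 = 112 ≡ 8, so v_2 = 8^{−1} = 5 (mod 13).
  i = 3 (α = 9): (9−3)(9−11)(9−4)(9−10) = 6·(−2)·5·(−1) = 60 ≡ 8, so v_3 = 8^{−1} = 5 (mod 13).
  i = 4 (α = 4): (4−3)(4−11)(4−9)(4−10) = 1·(−7)·(−5)·(−6) = −210 ≡ 11, so v_4 = 11^{−1} = 6 (mod 13).
  i = 5 (α = 10): (10−3)(10−11)(10−9)(10−4) = 7·(−1)·1·6 = −42 ≡ 10, so v_5 = 10^{−1} = 4 (mod 13).
  v = [6, 5, 5, 6, 4].
Step 2: syndromes of r = [1, 7, 0, 5, 3] (all sums mod 13).
  S_0 = Σ v_i r_i = 6·1 + 5·7 + 5·0 + 6·5 + 4·3 = 83 ≡ 5.
  S_1 = Σ v_i α_i r_i = 6·3·1 + 5·11·7 + 5·9·0 + 6·4·5 + 4·10·3 = 643 ≡ 6.
  α_i^2 mod 13 = [9, 4, 3, 3, 9].
  S_2 = Σ v_i α_i^2 r_i = 6·9·1 + 5·4·7 + 5·3·0 + 6·3·5 + 4·9·3 = 392 ≡ 2.
  S = (5, 6, 2) ≠ 0, so r is not a codeword (an error is present).
Step 3: locate the error. For a single error e at position i, S_ℓ = v_i·e·α_i^ℓ, so α_err = S_1/S_0.
  S_0^{−1} = 5^{−1} = 8 (mod 13), so α_err = 6·8 = 48 ≡ 9 = α_3. Error position i = 3.
  Consistency check: S_2/S_1 = 2·11 = 22 ≡ 9 = α_err ✓ (single-error assumption holds).
Step 4: error magnitude e = S_0/v_3 = S_0·∏_{j≠3}(α_3 − α_j) = 5·8 = 40 ≡ 1 (mod 13).
Step 5: correct position 3: c_3 = r_3 − e = 0 − 1 ≡ 12 (mod 13). Hence c = [1, 7, 12, 5, 3].
  Check: interpolating c through the α_i gives m(x) = 2 + 4·x (degree < 2) with m(α_i) = c_i for every i, so c is indeed a codeword.


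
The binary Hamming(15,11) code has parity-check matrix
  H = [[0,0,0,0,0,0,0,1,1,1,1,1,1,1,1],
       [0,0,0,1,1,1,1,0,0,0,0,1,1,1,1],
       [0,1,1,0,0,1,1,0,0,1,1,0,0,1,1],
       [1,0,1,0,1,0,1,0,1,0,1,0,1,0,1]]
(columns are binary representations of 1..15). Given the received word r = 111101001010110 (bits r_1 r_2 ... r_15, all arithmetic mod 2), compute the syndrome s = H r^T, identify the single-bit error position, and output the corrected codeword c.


s = (0, 0, 1, 1)^T, error position = 3, corrected codeword c = 110101001010110

Compute s = H r^T mod 2 one row at a time:
  s_1 = 0 + 1 + 0 + 1 + 0 + 1 + 1 + 0 = 4 ≡ 0 (mod 2).
  s_2 = 1 + 0 + 1 + 0 + 0 + 1 + 1 + 0 = 4 ≡ 0 (mod 2).
  s_3 = 1 + 1 + 1 + 0 + 0 + 1 + 1 + 0 = 5 ≡ 1 (mod 2).
  s_4 = 1 + 1 + 0 + 0 + 1 + 1 + 1 + 0 = 5 ≡ 1 (mod 2).
s = (0, 0, 1, 1)^T — this equals column 3 of H (binary 0011), so error is at position 3.
Correct: flip bit 3 of r = 111101001010110 to get c = 110101001010110.
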